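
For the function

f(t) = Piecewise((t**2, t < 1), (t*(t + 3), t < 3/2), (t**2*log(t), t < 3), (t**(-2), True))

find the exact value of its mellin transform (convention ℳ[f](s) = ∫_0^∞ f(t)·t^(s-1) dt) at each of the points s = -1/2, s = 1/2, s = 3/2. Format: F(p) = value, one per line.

F(-1/2) = -6 - 178*sqrt(3)/135 + log(2**(sqrt(6)/2)*3**(-sqrt(6)/2 + 2*sqrt(3))) + 23*sqrt(6)/6
F(1/2) = -922*sqrt(3)/675 - 2 + 213*sqrt(6)/100 + log(2**(9*sqrt(6)/20)*3**(-9*sqrt(6)/20 + 18*sqrt(3)/5))
F(3/2) = -226*sqrt(3)/147 - 27*sqrt(6)*log(3)/56 - 6/5 + 27*sqrt(6)*log(2)/56 + 3861*sqrt(6)/1960 + 54*sqrt(3)*log(3)/7

undo the shared t-power: t on [0, 1); t + 3 on [1, 3/2); t*log(t) on [3/2, 3); …
slice at 1, 3/2, 3, transform all 4 pieces, and sum them
∫ t**2·t^(s-1) over [0, 1)
segment 1 to 3/2 holds t*(t + 3); add its integral
on [3/2, 3) integrate f = t**2*log(t) against the kernel
segment [3, ∞) carries t**(-2); integrate it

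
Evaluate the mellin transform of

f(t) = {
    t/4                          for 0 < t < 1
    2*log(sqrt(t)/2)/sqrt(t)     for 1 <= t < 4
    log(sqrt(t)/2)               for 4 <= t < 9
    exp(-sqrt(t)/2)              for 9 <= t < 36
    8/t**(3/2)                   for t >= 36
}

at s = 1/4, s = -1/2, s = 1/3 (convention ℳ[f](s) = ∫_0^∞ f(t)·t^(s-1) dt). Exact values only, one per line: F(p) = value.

F(1/4) = -8*sqrt(3) + log(2**(-8 - 4*sqrt(3))*3**(4*sqrt(3))) - 2*sqrt(2)*sqrt(pi)*erfc(sqrt(3)) + 4*sqrt(6)/135 + 2*sqrt(2)*sqrt(pi)*erfc(sqrt(6)/2) + 81/5
F(-1/2) = -4*log(2)/3 - 2*log(3)/3 - expint(2, 3)/3 + 2*expint(2, 3/2)/3 + 257/162
F(1/3) = -27*2**(2/3)/2 - 9*3**(2/3)/2 + log(2**(-12 - 3*3**(2/3))*3**(3*3**(2/3))) - 2*2**(2/3)*uppergamma(2/3, 3) + 2*6**(2/3)/63 + 2*2**(2/3)*uppergamma(2/3, 3/2) + 579/16

back out the power substitution: t**2/4 on [0, 1); 2*log(t/2)/t on [1, 2); log(t/2) on [2, 3); …
reversing the common scale on t: t**2 on [0, 1/2); log(t)/t on [1/2, 1); log(t) on [1, 3/2); …
integrate the 5 segments split at 1, 4, 9, 36, then add the results
segment [0, 1) carries t/4; integrate it
between 1 and 4 the integrand is 2*log(sqrt(t)/2)/sqrt(t)·t^(s-1)
the [4, 9) slice contributes ∫ log(sqrt(t)/2)·t^(s-1) dt
the [9, 36) slice contributes ∫ exp(-sqrt(t)/2)·t^(s-1) dt
for t in [36, ∞): the term is ∫ 8/t**(3/2)·t^(s-1)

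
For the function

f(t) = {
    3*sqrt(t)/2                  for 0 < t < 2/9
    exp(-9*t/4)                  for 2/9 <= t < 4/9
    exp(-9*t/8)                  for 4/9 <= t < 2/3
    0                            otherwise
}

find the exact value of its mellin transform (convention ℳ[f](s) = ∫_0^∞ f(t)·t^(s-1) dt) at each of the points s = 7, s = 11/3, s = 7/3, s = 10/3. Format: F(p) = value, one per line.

F(7) = -355168768*exp(-3/4)/531441 - 32063488*exp(-1)/4782969 + 128*sqrt(2)/71744535 + 836310784*exp(-1/2)/1594323
F(11/3) = -2048*3**(2/3)*uppergamma(11/3, 3/4)/6561 - 128*18**(1/3)*uppergamma(11/3, 1)/6561 + 16*2**(1/6)*3**(2/3)/54675 + 128*18**(1/3)*uppergamma(11/3, 1/2)/6561 + 2048*3**(2/3)*uppergamma(11/3, 1/2)/6561
F(7/3) = -128*3**(1/3)*uppergamma(7/3, 3/4)/243 - 16*12**(1/3)*uppergamma(7/3, 1)/243 + 4*2**(5/6)*3**(1/3)/1377 + 16*12**(1/3)*uppergamma(7/3, 1/2)/243 + 128*3**(1/3)*uppergamma(7/3, 1/2)/243
F(10/3) = -1024*3**(1/3)*uppergamma(10/3, 3/4)/2187 - 64*12**(1/3)*uppergamma(10/3, 1)/2187 + 8*2**(5/6)*3**(1/3)/16767 + 64*12**(1/3)*uppergamma(10/3, 1/2)/2187 + 1024*3**(1/3)*uppergamma(10/3, 1/2)/2187

reversing the common scale on t: sqrt(6)*sqrt(t)/2 on [0, 1/3); exp(-3*t/2) on [1/3, 2/3); exp(-3*t/4) on [2/3, 1)
back out the common scale on t: sqrt(t) on [0, 1/2); exp(-t) on [1/2, 1); exp(-t/2) on [1, 3/2)
linearity at 2/9, 4/9 turns ℳ[f](s) into 3 summed integrals
segment 0 to 2/9 holds 3*sqrt(t)/2; add its integral
the [2/9, 4/9) slice contributes ∫ exp(-9*t/4)·t^(s-1) dt
on [4/9, 2/3): add ∫ exp(-9*t/8)·t^(s-1) dt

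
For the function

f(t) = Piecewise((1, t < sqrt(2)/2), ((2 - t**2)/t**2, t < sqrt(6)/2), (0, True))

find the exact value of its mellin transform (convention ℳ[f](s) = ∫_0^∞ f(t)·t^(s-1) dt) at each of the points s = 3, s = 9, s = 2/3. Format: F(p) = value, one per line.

F(3) = sqrt(2)*(-10 + 9*sqrt(3))/12
F(9) = sqrt(2)*(-22 + 405*sqrt(3))/2016
F(2/3) = 2**(2/3)*(12 - 5*3**(1/3))/4

peel off the power substitution: 1 on [0, 1/2); (2 - t)/t on [1/2, 3/2)
the shared t-power comes off first: t on [0, 1/2); 2 - t on [1/2, 3/2)
f breaks at sqrt(2)/2 into 2 integrals to sum
over [0, sqrt(2)/2), the kernel integral of 1 enters the sum
the [sqrt(2)/2, sqrt(6)/2) slice contributes ∫ (2 - t**2)/t**2·t^(s-1) dt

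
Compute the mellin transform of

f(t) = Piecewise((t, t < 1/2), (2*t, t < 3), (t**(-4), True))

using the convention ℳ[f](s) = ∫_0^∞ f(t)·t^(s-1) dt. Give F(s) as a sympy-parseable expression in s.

(970*6**s*s - 3890*6**s - 81*s + 324)/(162*2**s*(s**2 - 3*s - 4))
  -1 < Re(s) < 4

decompose at 1/2, 3; ℳ[f](s) sums the 3 pieces' integrals
∫ t·t^(s-1) over [0, 1/2)
on [1/2, 3): add ∫ 2*t·t^(s-1) dt
between 3 and ∞ the integrand is t**(-4)·t^(s-1)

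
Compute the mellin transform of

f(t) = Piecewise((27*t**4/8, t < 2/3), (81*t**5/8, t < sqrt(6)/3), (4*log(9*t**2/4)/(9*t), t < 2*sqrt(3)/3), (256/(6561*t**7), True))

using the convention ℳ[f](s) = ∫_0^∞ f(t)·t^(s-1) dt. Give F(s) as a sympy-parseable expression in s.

invert the shared t-power to get 27*t**3/8 on [0, 2/3); 81*t**4/8 on [2/3, sqrt(6)/3); 4*log(9*t**2/4)/(9*t**2) on [sqrt(6)/3, 2*sqrt(3)/3); …
peel off the common scale on t: t**3 on [0, 1); 2*t**4 on [1, sqrt(6)/2); log(t**2)/t**2 on [sqrt(6)/2, sqrt(3)); …
the power substitution comes off first: t**(3/2) on [0, 1); 2*t**2 on [1, 3/2); log(t)/t on [3/2, 3); …
linearity at 2/3, sqrt(6)/3, 2*sqrt(3)/3 turns ℳ[f](s) into 4 summed integrals
[0, 2/3) adds the kernel integral of 27*t**4/8
segment [2/3, sqrt(6)/3) carries 81*t**5/8; integrate it
between sqrt(6)/3 and 2*sqrt(3)/3 the integrand is 4*log(9*t**2/4)/(9*t)·t^(s-1)
between 2*sqrt(3)/3 and ∞ the integrand is 256/(6561*t**7)·t^(s-1)

2**(-s/2 - 1/2)*(3/2)**(-s - 1)*(324*2**(s/2 + 1/2)*(-s + (s + 1)**2/4)*(s/2 - 7/2)*(s/2 + 5/2) - 324*2**(s/2 + 1/2)*(-s + (s + 1)**2/4)*(s/2 - 7/2)*(s + 4) + 729*3**(s/2 + 1/2)*(-s + (s + 1)**2/4)*(s/2 - 7/2)*(s + 4) - 54*3**(s/2 + 1/2)*(s/2 - 7/2)*(s/2 + 5/2)*(s + 1)*(s + 4)*log(3) + 54*3**(s/2 + 1/2)*(s/2 - 7/2)*(s/2 + 5/2)*(s + 1)*(s + 4)*log(2) - 108*3**(s/2 + 1/2)*(s/2 - 7/2)*(s/2 + 5/2)*(s + 4)*log(2) + 108*3**(s/2 + 1/2)*(s/2 - 7/2)*(s/2 + 5/2)*(s + 4) + 108*3**(s/2 + 1/2)*(s/2 - 7/2)*(s/2 + 5/2)*(s + 4)*log(3) - 2*6**(s/2 + 1/2)*(-s + (s + 1)**2/4)*(s/2 + 5/2)*(s + 4) + 27*6**(s/2 + 1/2)*(s/2 - 7/2)*(s/2 + 5/2)*(s + 1)*(s + 4)*log(3) - 54*6**(s/2 + 1/2)*(s/2 - 7/2)*(s/2 + 5/2)*(s + 4)*log(3) - 54*6**(s/2 + 1/2)*(s/2 - 7/2)*(s/2 + 5/2)*(s + 4))/(324*(-s + (s + 1)**2/4)*(s/2 - 7/2)*(s/2 + 5/2)*(s + 4))
  -4 < Re(s) < 7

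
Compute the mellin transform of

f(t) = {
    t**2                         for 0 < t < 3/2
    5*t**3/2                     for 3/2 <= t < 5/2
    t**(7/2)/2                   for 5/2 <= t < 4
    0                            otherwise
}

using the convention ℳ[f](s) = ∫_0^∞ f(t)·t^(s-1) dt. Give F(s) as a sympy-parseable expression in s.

(2048*2**(3*s)*(s + 2)*(s + 3) - 135*3**s*(s + 2)*(2*s + 7) + 36*3**s*(s + 3)*(2*s + 7) + 625*5**s*(s + 2)*(2*s + 7) - 125*sqrt(2)*5**(s + 1/2)*(s + 2)*(s + 3))/(16*2**s*(s + 2)*(s + 3)*(2*s + 7))
  Re(s) > -2

decompose at 3/2, 5/2; ℳ[f](s) sums the 3 pieces' integrals
between 0 and 3/2 the integrand is t**2·t^(s-1)
on [3/2, 5/2) integrate f = 5*t**3/2 against the kernel
for t in [5/2, 4): the term is ∫ t**(7/2)/2·t^(s-1)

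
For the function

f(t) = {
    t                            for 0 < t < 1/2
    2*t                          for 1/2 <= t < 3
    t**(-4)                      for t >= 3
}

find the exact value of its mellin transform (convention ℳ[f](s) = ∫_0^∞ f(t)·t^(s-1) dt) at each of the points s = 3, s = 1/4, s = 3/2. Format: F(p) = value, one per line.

F(3) = 7837/192
F(1/4) = 2**(3/4)*(-243 + 2918*6**(1/4))/1215
F(3/2) = sqrt(2)*(-27 + 1948*sqrt(6))/540

along the cuts 1/2, 3, ℳ[f](s) splits into 3 integrals
over [0, 1/2), the kernel integral of t enters the sum
the [1/2, 3) slice contributes ∫ 2*t·t^(s-1) dt
between 3 and ∞ the integrand is t**(-4)·t^(s-1)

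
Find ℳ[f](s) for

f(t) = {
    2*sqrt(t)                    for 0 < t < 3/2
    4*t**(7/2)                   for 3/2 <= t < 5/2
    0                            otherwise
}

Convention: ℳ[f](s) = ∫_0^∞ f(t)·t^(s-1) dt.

(-46*3**s*sqrt(6)*s + 3**s*sqrt(6) + 250*sqrt(10)*5**s*s + 125*sqrt(10)*5**s)/(2*2**s*(4*s**2 + 16*s + 7))
  Re(s) > -1/2

cuts at 3/2: linearity sums the 2 kernel integrals
for t in [0, 3/2): the term is ∫ 2*sqrt(t)·t^(s-1)
∫ 4*t**(7/2)·t^(s-1) over [3/2, 5/2)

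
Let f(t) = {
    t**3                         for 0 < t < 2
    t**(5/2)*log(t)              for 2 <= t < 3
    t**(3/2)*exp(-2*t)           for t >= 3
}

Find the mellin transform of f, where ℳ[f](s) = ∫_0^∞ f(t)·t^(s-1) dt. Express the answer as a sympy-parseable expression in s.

6**(-s - 3/2)*(-2*12**(s + 3/2)*(s + 3/2)*(2*s + 6)*log(2) - 2*12**(s + 3/2)*(2*s + 6)*log(2) + 2*12**(s + 3/2)*(2*s + 6) + 4*12**(s + 3/2)*sqrt(2)*(2*s + (s + 3/2)**2 + 4) + 3*18**(s + 3/2)*(s + 3/2)*(2*s + 6)*log(3) - 3*18**(s + 3/2)*(2*s + 6) + 3*18**(s + 3/2)*(2*s + 6)*log(3) + 3**(s + 3/2)*(2*s + 6)*(2*s + (s + 3/2)**2 + 4)*uppergamma(s + 3/2, 6))/((2*s + 6)*(2*s + (s + 3/2)**2 + 4))
  Re(s) > -3

strip the shared t-power: t**2 on [0, 2); t**(3/2)*log(t) on [2, 3); sqrt(t)*exp(-2*t) on [3, ∞)
peel off the shared t-power: t**(3/2) on [0, 2); t*log(t) on [2, 3); exp(-2*t) on [3, ∞)
split f at 2, 3: ℳ[f](s) collects 3 kernel integrals
the [0, 2) slice contributes ∫ t**3·t^(s-1) dt
segment 2 to 3 holds t**(5/2)*log(t); add its integral
on [3, ∞): add ∫ t**(3/2)*exp(-2*t)·t^(s-1) dt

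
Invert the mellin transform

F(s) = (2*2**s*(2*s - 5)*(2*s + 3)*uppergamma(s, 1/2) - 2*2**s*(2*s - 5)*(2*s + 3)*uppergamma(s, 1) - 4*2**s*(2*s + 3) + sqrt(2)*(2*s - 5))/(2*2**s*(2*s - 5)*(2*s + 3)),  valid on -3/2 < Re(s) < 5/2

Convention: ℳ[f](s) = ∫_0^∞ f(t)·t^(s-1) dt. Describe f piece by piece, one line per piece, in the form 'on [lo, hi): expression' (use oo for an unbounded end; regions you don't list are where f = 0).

on [0, 1/2): t**(3/2)
on [1/2, 1): exp(-t)
on [1, oo): t**(-5/2)

f breaks at 1/2, 1 into 3 integrals to sum
piece [0, 1/2): integrate t**(3/2) against the kernel
for t in [1/2, 1): the term is ∫ exp(-t)·t^(s-1)
segment [1, ∞) carries t**(-5/2); integrate it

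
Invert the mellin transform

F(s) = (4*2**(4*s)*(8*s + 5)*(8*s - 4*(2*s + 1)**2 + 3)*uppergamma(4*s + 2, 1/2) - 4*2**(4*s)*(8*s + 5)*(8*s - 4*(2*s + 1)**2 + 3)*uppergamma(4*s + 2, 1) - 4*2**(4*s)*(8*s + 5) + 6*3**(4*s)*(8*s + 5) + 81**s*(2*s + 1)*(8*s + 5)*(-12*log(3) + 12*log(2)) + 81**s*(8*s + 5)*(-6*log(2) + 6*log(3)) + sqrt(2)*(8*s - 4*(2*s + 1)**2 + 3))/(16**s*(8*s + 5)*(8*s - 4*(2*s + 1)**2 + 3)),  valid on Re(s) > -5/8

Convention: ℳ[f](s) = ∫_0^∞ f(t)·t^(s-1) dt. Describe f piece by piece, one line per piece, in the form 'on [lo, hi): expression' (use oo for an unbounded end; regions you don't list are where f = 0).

remove the power substitution first: t**(5/4) on [0, 1/4); t*exp(-sqrt(t)) on [1/4, 1); sqrt(t)*log(sqrt(t)) on [1, 9/4)
back out the power substitution: t**(5/2) on [0, 1/2); t**2*exp(-t) on [1/2, 1); t*log(t) on [1, 3/2)
back out the shared t-power: sqrt(t) on [0, 1/2); exp(-t) on [1/2, 1); log(t)/t on [1, 3/2)
f breaks at 1/16, 1 into 3 integrals to sum
∫ over [0, 1/16) of t**(5/8)·t^(s-1) joins the sum
over [1/16, 1), the kernel integral of sqrt(t)*exp(-t**(1/4)) enters the sum
piece [1, 81/16): integrate t**(1/4)*log(t**(1/4)) against the kernel

on [0, 1/16): t**(5/8)
on [1/16, 1): sqrt(t)*exp(-t**(1/4))
on [1, 81/16): t**(1/4)*log(t**(1/4))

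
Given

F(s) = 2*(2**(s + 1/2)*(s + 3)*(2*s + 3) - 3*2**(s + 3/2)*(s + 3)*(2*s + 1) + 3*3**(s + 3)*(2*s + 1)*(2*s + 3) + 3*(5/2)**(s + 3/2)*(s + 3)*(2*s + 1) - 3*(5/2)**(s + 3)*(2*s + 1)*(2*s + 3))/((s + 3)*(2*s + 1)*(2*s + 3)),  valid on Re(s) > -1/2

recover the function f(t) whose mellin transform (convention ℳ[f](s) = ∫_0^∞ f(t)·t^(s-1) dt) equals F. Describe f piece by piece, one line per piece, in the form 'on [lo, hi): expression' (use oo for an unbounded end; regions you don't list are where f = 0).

on [0, 2): sqrt(t)
on [2, 5/2): 3*t**(3/2)
on [5/2, 3): 6*t**3

split f at 2, 5/2: ℳ[f](s) collects 3 kernel integrals
[0, 2) adds the kernel integral of sqrt(t)
[2, 5/2) adds the kernel integral of 3*t**(3/2)
on [5/2, 3) integrate f = 6*t**3 against the kernel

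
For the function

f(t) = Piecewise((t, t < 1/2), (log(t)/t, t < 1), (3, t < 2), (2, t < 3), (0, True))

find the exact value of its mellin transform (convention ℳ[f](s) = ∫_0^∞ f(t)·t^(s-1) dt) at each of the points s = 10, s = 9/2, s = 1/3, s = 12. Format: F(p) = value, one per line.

summing 4 kernel integrals split by 1/2, 1, 2 yields ℳ[f](s)
[0, 1/2) adds the kernel integral of t
on [1/2, 1) integrate f = log(t)/t against the kernel
over [1, 2), the kernel integral of 3 enters the sum
on [2, 3): add ∫ 2·t^(s-1) dt

F(10) = log(2)/4608 + 108682157681/9123840
F(9/2) = sqrt(2)*(-58080*sqrt(2) + 2772*log(2) + 553169 + 2794176*sqrt(6))/155232
F(1/3) = -45/4 - 3*2**(2/3)*log(2)/2 + 3*2**(1/3) + 39*2**(2/3)/16 + 6*3**(1/3)
F(12) = log(2)/22528 + 3437263911431/38658048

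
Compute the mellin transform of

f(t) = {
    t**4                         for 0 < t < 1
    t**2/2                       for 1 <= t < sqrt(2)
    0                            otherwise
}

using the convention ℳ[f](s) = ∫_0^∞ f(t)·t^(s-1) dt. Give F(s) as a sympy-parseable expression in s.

invert the power substitution to get t**2 on [0, 1); t/2 on [1, 2)
undo the shared t-power: 1 on [0, 1); 1/(2*t) on [1, 2)
the shared t-power comes off first: t on [0, 1); 1/2 on [1, 2)
along the cuts 1, ℳ[f](s) splits into 2 integrals
on [0, 1): add ∫ t**4·t^(s-1) dt
piece [1, sqrt(2)): integrate t**2/2 against the kernel

(2**(s/2 + 1)*(s + 4) + s)/(2*(s + 2)*(s + 4))
  Re(s) > -4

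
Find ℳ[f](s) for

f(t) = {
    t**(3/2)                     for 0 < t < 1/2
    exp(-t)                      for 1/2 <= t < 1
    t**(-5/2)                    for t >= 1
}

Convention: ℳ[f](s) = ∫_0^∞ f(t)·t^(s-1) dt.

split f at 1/2, 1: ℳ[f](s) collects 3 kernel integrals
between 0 and 1/2 the integrand is t**(3/2)·t^(s-1)
on [1/2, 1): add ∫ exp(-t)·t^(s-1) dt
[1, ∞) adds the kernel integral of t**(-5/2)

(2*2**s*(2*s - 5)*(2*s + 3)*uppergamma(s, 1/2) - 2*2**s*(2*s - 5)*(2*s + 3)*uppergamma(s, 1) - 4*2**s*(2*s + 3) + sqrt(2)*(2*s - 5))/(2*2**s*(2*s - 5)*(2*s + 3))
  -3/2 < Re(s) < 5/2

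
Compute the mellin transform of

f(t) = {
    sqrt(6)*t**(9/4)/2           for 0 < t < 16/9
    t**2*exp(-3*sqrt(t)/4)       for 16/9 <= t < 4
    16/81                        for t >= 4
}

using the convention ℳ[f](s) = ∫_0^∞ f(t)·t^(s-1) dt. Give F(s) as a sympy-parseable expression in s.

(2/3)**(2*s + 4)*(2**(2*s + 5)*s*(4*s + 9)*uppergamma(2*s + 4, 1) - 2**(2*s + 5)*s*(4*s + 9)*uppergamma(2*s + 4, 3/2) + 2**(2*s + 13/2)*s + 9**s*(-4*s - 9))/(s*(4*s + 9))
  -9/4 < Re(s) < 0

back out the shared t-power: sqrt(6)*t**(1/4)/2 on [0, 16/9); exp(-3*sqrt(t)/4) on [16/9, 4); 16/(81*t**2) on [4, ∞)
back out the power substitution: sqrt(6)*sqrt(t)/2 on [0, 4/3); exp(-3*t/4) on [4/3, 2); 16/(81*t**4) on [2, ∞)
peel off the common scale on t: sqrt(t) on [0, 2); exp(-t/2) on [2, 3); t**(-4) on [3, ∞)
integrate the 3 segments split at 16/9, 4, then add the results
on [0, 16/9) integrate f = sqrt(6)*t**(9/4)/2 against the kernel
piece [16/9, 4): integrate t**2*exp(-3*sqrt(t)/4) against the kernel
segment 4 to ∞ holds 16/81; add its integral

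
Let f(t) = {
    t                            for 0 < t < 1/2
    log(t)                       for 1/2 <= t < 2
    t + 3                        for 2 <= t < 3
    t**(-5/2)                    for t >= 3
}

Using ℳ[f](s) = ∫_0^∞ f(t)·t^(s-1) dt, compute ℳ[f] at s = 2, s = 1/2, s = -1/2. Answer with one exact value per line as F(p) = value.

along the cuts 1/2, 2, 3, ℳ[f](s) splits into 4 integrals
∫ t·t^(s-1) over [0, 1/2)
[1/2, 2) adds the kernel integral of log(t)
[2, 3) adds the kernel integral of (t + 3)
segment 3 to ∞ holds t**(-5/2); add its integral

F(2) = 2*sqrt(3)/3 + 17*log(2)/8 + 207/16
F(1/2) = sqrt(2)*(-330 + sqrt(2) + 108*log(2) + 144*sqrt(6))/36
F(-1/2) = sqrt(2)*(-486*log(2) + sqrt(2) + 648)/162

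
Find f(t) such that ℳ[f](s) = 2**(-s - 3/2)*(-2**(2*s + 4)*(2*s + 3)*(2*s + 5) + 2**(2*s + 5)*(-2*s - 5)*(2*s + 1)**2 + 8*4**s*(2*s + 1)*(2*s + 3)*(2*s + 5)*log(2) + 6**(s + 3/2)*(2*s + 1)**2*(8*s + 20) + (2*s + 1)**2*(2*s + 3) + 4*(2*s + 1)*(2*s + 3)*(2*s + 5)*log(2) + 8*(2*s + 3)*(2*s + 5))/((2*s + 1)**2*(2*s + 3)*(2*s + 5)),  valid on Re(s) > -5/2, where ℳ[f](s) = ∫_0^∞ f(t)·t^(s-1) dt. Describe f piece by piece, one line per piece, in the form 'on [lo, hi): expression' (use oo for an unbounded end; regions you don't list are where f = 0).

on [0, 1/2): t**(5/2)
on [1/2, 2): sqrt(t)*log(t)
on [2, 3): 2*t**(3/2)

reversing the shared t-power: t**2 on [0, 1/2); log(t) on [1/2, 2); 2*t on [2, 3)
decompose at 1/2, 2; ℳ[f](s) sums the 3 pieces' integrals
∫ over [0, 1/2) of t**(5/2)·t^(s-1) joins the sum
over [1/2, 2), the kernel integral of sqrt(t)*log(t) enters the sum
between 2 and 3 the integrand is 2*t**(3/2)·t^(s-1)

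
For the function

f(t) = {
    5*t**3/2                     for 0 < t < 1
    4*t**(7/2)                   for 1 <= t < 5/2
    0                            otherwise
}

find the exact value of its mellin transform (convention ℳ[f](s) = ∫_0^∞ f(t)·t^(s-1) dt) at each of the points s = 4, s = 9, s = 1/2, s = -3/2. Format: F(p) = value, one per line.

linearity at 1 turns ℳ[f](s) into 2 summed integrals
segment [0, 1) carries 5*t**3/2; integrate it
[1, 5/2) adds the kernel integral of 4*t**(7/2)

F(4) = -37/210 + 15625*sqrt(10)/96
F(9) = -67/600 + 9765625*sqrt(10)/1024
F(1/2) = 4343/112
F(-3/2) = 73/6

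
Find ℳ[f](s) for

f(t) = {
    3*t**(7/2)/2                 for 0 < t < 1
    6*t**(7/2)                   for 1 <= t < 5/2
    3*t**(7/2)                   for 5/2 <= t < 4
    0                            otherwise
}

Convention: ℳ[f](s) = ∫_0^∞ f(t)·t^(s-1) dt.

integrate the 3 segments split at 1, 5/2, then add the results
segment [0, 1) carries 3*t**(7/2)/2; integrate it
∫ over [1, 5/2) of 6*t**(7/2)·t^(s-1) joins the sum
segment [5/2, 4) carries 3*t**(7/2); integrate it

3*(2*4**(s + 7/2) + 2*(5/2)**(s + 7/2) - 3)/(2*s + 7)
  Re(s) > -7/2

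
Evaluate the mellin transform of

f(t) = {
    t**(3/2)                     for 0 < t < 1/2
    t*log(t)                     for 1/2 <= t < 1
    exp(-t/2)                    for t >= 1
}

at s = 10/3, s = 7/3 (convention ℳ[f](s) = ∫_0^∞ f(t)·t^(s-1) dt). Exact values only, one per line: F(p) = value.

integrate the 3 segments split at 1/2, 1, then add the results
for t in [0, 1/2): the term is ∫ t**(3/2)·t^(s-1)
∫ t*log(t)·t^(s-1) over [1/2, 1)
∫ over [1, ∞) of exp(-t/2)·t^(s-1) joins the sum

F(10/3) = 2**(2/3)*(-4176*2**(1/3) + 261 + 507*sqrt(2) + 1131*log(2) + 627328*2**(2/3)*uppergamma(10/3, 1/2))/156832
F(7/3) = 2**(2/3)*(-1656*2**(1/3) + 207 + 300*sqrt(2) + 690*log(2) + 73600*2**(2/3)*uppergamma(7/3, 1/2))/36800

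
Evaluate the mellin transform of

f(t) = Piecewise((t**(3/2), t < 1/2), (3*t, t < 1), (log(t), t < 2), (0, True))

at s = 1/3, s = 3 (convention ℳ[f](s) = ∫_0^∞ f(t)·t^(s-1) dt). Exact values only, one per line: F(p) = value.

linearity at 1/2, 1 turns ℳ[f](s) into 3 summed integrals
between 0 and 1/2 the integrand is t**(3/2)·t^(s-1)
for t in [1/2, 1): the term is ∫ 3*t·t^(s-1)
on [1, 2) integrate f = log(t) against the kernel

F(1/3) = -9*2**(1/3) - 9*2**(2/3)/16 + 3*2**(1/6)/22 + 3*2**(1/3)*log(2) + 45/4
F(3) = -43/576 + sqrt(2)/144 + 8*log(2)/3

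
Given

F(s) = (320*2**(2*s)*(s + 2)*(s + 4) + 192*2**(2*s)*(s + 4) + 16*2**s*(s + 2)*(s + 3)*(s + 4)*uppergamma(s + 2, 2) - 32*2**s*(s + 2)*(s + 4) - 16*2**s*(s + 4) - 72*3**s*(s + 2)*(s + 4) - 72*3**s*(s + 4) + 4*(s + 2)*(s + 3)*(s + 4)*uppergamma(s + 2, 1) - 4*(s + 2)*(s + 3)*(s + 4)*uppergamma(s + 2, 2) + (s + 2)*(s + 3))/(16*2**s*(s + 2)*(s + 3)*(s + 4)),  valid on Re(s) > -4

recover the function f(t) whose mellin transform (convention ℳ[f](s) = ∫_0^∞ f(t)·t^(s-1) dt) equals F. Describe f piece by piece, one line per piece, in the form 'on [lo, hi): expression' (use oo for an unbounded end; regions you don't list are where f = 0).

on [0, 1/2): t**4
on [1/2, 1): t**2*exp(-2*t)
on [1, 3/2): t**2*(t + 1)
on [3/2, 2): t**2*(t + 3)
on [2, oo): t**2*exp(-t)

invert the shared t-power to get t**2 on [0, 1/2); exp(-2*t) on [1/2, 1); t + 1 on [1, 3/2); …
slice at 1/2, 1, 3/2, 2, transform all 5 pieces, and sum them
segment [0, 1/2) carries t**4; integrate it
the [1/2, 1) slice contributes ∫ t**2*exp(-2*t)·t^(s-1) dt
the [1, 3/2) slice contributes ∫ t**2*(t + 1)·t^(s-1) dt
on [3/2, 2): add ∫ t**2*(t + 3)·t^(s-1) dt
segment 2 to ∞ holds t**2*exp(-t); add its integral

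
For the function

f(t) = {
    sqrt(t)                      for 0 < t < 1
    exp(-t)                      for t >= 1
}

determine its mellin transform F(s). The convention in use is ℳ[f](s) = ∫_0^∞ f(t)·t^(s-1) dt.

((2*s + 1)*uppergamma(s, 1) + 2)/(2*s + 1)
  Re(s) > -1/2

treat the 2 regions marked off by 1 separately and sum
between 0 and 1 the integrand is sqrt(t)·t^(s-1)
∫ over [1, ∞) of exp(-t)·t^(s-1) joins the sum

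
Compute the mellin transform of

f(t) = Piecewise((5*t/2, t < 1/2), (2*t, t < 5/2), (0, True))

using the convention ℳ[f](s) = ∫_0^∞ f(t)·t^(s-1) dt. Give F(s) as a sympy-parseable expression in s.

(20*5**s + 1)/(4*2**s*(s + 1))
  Re(s) > -1

linearity at 1/2 turns ℳ[f](s) into 2 summed integrals
on [0, 1/2): add ∫ 5*t/2·t^(s-1) dt
the [1/2, 5/2) slice contributes ∫ 2*t·t^(s-1) dt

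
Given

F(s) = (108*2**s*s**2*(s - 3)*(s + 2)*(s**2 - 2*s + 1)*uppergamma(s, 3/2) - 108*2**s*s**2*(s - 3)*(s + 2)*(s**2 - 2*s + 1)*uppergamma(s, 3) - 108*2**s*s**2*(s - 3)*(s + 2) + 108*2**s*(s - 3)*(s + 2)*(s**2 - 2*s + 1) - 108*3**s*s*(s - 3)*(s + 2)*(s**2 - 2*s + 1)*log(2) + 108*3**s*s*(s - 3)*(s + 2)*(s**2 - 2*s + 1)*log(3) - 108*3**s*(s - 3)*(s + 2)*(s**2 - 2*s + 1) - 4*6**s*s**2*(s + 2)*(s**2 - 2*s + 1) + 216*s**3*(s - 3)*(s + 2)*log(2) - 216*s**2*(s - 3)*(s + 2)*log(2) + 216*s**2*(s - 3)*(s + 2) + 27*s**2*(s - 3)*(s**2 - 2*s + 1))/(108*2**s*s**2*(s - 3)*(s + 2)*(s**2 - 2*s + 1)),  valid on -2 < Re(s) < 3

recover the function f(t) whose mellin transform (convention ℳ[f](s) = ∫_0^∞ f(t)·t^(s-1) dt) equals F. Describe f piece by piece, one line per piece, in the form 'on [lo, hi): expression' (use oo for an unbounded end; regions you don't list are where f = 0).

on [0, 1/2): t**2
on [1/2, 1): log(t)/t
on [1, 3/2): log(t)
on [3/2, 3): exp(-t)
on [3, oo): t**(-3)

summing 5 kernel integrals split by 1/2, 1, 3/2, 3 yields ℳ[f](s)
segment [0, 1/2) carries t**2; integrate it
∫ log(t)/t·t^(s-1) over [1/2, 1)
on [1, 3/2): add ∫ log(t)·t^(s-1) dt
∫ exp(-t)·t^(s-1) over [3/2, 3)
on [3, ∞): add ∫ t**(-3)·t^(s-1) dt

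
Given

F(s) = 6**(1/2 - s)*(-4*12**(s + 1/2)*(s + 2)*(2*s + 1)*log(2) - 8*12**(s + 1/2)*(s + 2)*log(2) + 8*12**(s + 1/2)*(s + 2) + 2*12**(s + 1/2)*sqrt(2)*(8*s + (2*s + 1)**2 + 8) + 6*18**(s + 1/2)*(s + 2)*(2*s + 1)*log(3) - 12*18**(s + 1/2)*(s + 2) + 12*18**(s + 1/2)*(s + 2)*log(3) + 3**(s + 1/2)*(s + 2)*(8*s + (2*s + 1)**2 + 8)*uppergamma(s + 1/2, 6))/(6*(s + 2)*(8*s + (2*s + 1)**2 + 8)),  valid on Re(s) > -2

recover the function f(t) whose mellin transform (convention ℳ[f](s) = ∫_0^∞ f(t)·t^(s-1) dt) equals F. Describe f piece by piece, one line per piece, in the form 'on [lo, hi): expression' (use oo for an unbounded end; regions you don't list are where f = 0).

on [0, 2): t**2
on [2, 3): t**(3/2)*log(t)
on [3, oo): sqrt(t)*exp(-2*t)

reversing the shared t-power: t**(3/2) on [0, 2); t*log(t) on [2, 3); exp(-2*t) on [3, ∞)
f breaks at 2, 3 into 3 integrals to sum
segment 0 to 2 holds t**2; add its integral
piece [2, 3): integrate t**(3/2)*log(t) against the kernel
segment 3 to ∞ holds sqrt(t)*exp(-2*t); add its integral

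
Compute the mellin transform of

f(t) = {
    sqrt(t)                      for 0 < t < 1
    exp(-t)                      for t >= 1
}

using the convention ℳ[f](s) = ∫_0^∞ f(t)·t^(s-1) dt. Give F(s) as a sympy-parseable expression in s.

the 2 pieces separated at 1 each add one integral
piece [0, 1): integrate sqrt(t) against the kernel
[1, ∞) adds the kernel integral of exp(-t)

((2*s + 1)*uppergamma(s, 1) + 2)/(2*s + 1)
  Re(s) > -1/2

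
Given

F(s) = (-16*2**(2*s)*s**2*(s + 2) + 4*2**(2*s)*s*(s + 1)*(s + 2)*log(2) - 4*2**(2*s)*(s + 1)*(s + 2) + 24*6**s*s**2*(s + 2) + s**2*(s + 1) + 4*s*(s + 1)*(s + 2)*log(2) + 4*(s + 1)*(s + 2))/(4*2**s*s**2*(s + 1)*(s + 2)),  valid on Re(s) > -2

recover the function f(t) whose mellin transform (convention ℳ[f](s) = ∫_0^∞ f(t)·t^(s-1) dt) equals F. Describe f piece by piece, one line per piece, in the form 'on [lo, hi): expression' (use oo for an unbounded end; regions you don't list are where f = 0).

on [0, 1/2): t**2
on [1/2, 2): log(t)
on [2, 3): 2*t

linearity at 1/2, 2 turns ℳ[f](s) into 3 summed integrals
on [0, 1/2) integrate f = t**2 against the kernel
[1/2, 2) adds the kernel integral of log(t)
[2, 3) adds the kernel integral of 2*t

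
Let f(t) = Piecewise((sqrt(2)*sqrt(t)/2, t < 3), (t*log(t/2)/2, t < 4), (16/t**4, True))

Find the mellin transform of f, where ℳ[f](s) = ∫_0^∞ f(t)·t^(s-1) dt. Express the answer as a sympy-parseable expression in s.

strip the common scale on t: sqrt(t) on [0, 3/2); t*log(t) on [3/2, 2); t**(-4) on [2, ∞)
decompose at 3, 4; ℳ[f](s) sums the 3 pieces' integrals
over [0, 3), the kernel integral of sqrt(2)*sqrt(t)/2 enters the sum
segment [3, 4) carries t*log(t/2)/2; integrate it
over [4, ∞), the kernel integral of 16/t**4 enters the sum

(32*2**(2*s)*s*(s - 4)*(2*s + 1)*log(2) - 32*2**(2*s)*(s - 4)*(2*s + 1) + 32*2**(2*s)*(s - 4)*(2*s + 1)*log(2) + 3**s*s*(s - 4)*(2*s + 1)*(-24*log(3) + 24*log(2)) + 3**s*(s - 4)*(2*s + 1)*(-24*log(3) + 24*log(2)) + 24*3**s*(s - 4)*(2*s + 1) + 16*3**s*sqrt(6)*(s - 4)*(s**2 + 2*s + 1) - 4**s*(2*s + 1)*(s**2 + 2*s + 1))/(16*(s - 4)*(2*s + 1)*(s**2 + 2*s + 1))
  -1/2 < Re(s) < 4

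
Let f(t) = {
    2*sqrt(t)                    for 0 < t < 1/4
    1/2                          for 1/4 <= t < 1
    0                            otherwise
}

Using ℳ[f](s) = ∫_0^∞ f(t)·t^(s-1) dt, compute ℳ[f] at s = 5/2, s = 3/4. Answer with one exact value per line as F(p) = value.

invert the power substitution to get 2*t on [0, 1/2); 1/2 on [1/2, 1)
invert the common scale on t to get t on [0, 1); 1/2 on [1, 2)
integrate the 2 segments split at 1/4, then add the results
on [0, 1/4) integrate f = 2*sqrt(t) against the kernel
between 1/4 and 1 the integrand is 1/2·t^(s-1)

F(5/2) = 49/240
F(3/4) = sqrt(2)/30 + 2/3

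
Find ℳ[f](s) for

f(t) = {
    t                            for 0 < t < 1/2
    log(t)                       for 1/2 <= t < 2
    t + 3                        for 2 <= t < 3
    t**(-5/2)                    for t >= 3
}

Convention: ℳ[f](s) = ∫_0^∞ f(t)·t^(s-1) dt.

(-270*2**(2*s)*s**2*(2*s - 5) + 54*2**(2*s)*s*(s + 1)*(2*s - 5)*log(2) - 162*2**(2*s)*s*(2*s - 5) - 54*2**(2*s)*(s + 1)*(2*s - 5) - 4*sqrt(3)*6**s*s**2*(s + 1) + 324*6**s*s**2*(2*s - 5) + 162*6**s*s*(2*s - 5) + 27*s**2*(2*s - 5) + 54*s*(s + 1)*(2*s - 5)*log(2) + (2*s - 5)*(54*s + 54))/(54*2**s*s**2*(s + 1)*(2*s - 5))
  -1 < Re(s) < 5/2

split f at 1/2, 2, 3: ℳ[f](s) collects 4 kernel integrals
piece [0, 1/2): integrate t against the kernel
on [1/2, 2) integrate f = log(t) against the kernel
the [2, 3) slice contributes ∫ (t + 3)·t^(s-1) dt
for t in [3, ∞): the term is ∫ t**(-5/2)·t^(s-1)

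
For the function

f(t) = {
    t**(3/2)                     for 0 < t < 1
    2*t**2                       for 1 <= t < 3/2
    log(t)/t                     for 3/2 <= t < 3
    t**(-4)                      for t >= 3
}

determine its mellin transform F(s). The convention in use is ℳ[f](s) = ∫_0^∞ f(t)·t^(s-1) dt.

(324*2**s*(s - 4)*(s + 2)*(s**2 - 2*s + 1) - 324*2**s*(s - 4)*(2*s + 3)*(s**2 - 2*s + 1) - 108*3**s*s*(s - 4)*(s + 2)*(2*s + 3)*log(3) + 108*3**s*s*(s - 4)*(s + 2)*(2*s + 3)*log(2) - 108*3**s*(s - 4)*(s + 2)*(2*s + 3)*log(2) + 108*3**s*(s - 4)*(s + 2)*(2*s + 3) + 108*3**s*(s - 4)*(s + 2)*(2*s + 3)*log(3) + 729*3**s*(s - 4)*(2*s + 3)*(s**2 - 2*s + 1) + 54*6**s*s*(s - 4)*(s + 2)*(2*s + 3)*log(3) - 54*6**s*(s - 4)*(s + 2)*(2*s + 3)*log(3) - 54*6**s*(s - 4)*(s + 2)*(2*s + 3) - 2*6**s*(s + 2)*(2*s + 3)*(s**2 - 2*s + 1))/(162*2**s*(s - 4)*(s + 2)*(2*s + 3)*(s**2 - 2*s + 1))
  -3/2 < Re(s) < 4

treat the 4 regions marked off by 1, 3/2, 3 separately and sum
[0, 1) adds the kernel integral of t**(3/2)
piece [1, 3/2): integrate 2*t**2 against the kernel
segment 3/2 to 3 holds log(t)/t; add its integral
the [3, ∞) slice contributes ∫ t**(-4)·t^(s-1) dt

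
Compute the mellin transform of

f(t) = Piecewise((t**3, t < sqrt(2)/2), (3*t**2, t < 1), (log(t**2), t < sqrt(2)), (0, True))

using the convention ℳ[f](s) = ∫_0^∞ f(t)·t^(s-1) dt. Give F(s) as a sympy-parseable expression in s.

remove the power substitution first: t**(3/2) on [0, 1/2); 3*t on [1/2, 1); log(t) on [1, 2)
breakpoints sqrt(2)/2, 1: one integral from each of the 3 segments
∫ t**3·t^(s-1) over [0, sqrt(2)/2)
between sqrt(2)/2 and 1 the integrand is 3*t**2·t^(s-1)
[1, sqrt(2)) adds the kernel integral of log(t**2)

(sqrt(2)/2)**s*(12*2**(s/2)*s**2*(s + 3) + 8*2**(s/2)*(s + 2)*(s + 3) + 4*2**s*s*(s + 2)*(s + 3)*log(2) - 8*2**s*(s + 2)*(s + 3) + sqrt(2)*s**2*(s + 2) - 6*s**2*(s + 3))/(4*s**2*(s + 2)*(s + 3))
  Re(s) > -3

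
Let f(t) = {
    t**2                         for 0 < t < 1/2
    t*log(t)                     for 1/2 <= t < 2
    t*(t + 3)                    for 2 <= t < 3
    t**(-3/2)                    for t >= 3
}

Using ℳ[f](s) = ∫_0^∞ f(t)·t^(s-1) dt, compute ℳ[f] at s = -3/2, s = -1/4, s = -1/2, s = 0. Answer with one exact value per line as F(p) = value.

undo the shared t-power: t on [0, 1/2); log(t) on [1/2, 2); t + 3 on [2, 3); …
slice at 1/2, 2, 3, transform all 4 pieces, and sum them
∫ over [0, 1/2) of t**2·t^(s-1) joins the sum
[1/2, 2) adds the kernel integral of t*log(t)
between 2 and 3 the integrand is t*(t + 3)·t^(s-1)
for t in [3, ∞): the term is ∫ t**(-3/2)·t^(s-1)

F(-3/2) = sqrt(2)*(-486*log(2) + sqrt(2) + 648)/162
F(-1/4) = 2**(1/4)*(-436*sqrt(2) + 2*2**(3/4)*3**(1/4) + 65 + log(2**(42 + 84*sqrt(2))) + 180*6**(3/4))/63
F(-1/2) = sqrt(2)*(-330 + sqrt(2) + 108*log(2) + 144*sqrt(6))/36
F(0) = 2*sqrt(3)/27 + 5*log(2)/2 + 33/8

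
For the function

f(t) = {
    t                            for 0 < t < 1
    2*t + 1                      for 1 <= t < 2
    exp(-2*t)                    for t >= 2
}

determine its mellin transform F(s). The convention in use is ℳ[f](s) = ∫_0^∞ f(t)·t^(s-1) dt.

(2**s*s*(s + 1)*uppergamma(s, 4) - 2*4**s*s - 4**s + 5*8**s*s + 8**s)/(4**s*s*(s + 1))
  Re(s) > -1

along the cuts 1, 2, ℳ[f](s) splits into 3 integrals
for t in [0, 1): the term is ∫ t·t^(s-1)
∫ (2*t + 1)·t^(s-1) over [1, 2)
∫ exp(-2*t)·t^(s-1) over [2, ∞)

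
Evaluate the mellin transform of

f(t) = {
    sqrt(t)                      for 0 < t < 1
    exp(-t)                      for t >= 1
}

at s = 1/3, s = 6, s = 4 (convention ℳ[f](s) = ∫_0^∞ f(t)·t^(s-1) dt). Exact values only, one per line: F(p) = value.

F(1/3) = uppergamma(1/3, 1) + 6/5
F(6) = 2/13 + 326*exp(-1)
F(4) = 2/9 + 16*exp(-1)

cuts at 1: linearity sums the 2 kernel integrals
[0, 1) adds the kernel integral of sqrt(t)
piece [1, ∞): integrate exp(-t) against the kernel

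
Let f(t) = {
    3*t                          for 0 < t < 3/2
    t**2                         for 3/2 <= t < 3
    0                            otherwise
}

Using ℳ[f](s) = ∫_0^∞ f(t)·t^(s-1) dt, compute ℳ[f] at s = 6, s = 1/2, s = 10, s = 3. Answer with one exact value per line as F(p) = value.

breakpoints 3/2: one integral from each of the 2 segments
segment 0 to 3/2 holds 3*t; add its integral
over [3/2, 3), the kernel integral of t**2 enters the sum

F(6) = 11816361/14336
F(1/2) = 21*sqrt(6)/20 + 18*sqrt(3)/5
F(10) = 7983838143/180224
F(3) = 16281/320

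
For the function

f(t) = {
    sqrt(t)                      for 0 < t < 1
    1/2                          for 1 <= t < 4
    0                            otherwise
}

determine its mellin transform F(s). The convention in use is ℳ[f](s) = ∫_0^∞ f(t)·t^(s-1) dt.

peel off the power substitution: t on [0, 1); 1/2 on [1, 2)
slice at 1, transform all 2 pieces, and sum them
on [0, 1): add ∫ sqrt(t)·t^(s-1) dt
on [1, 4): add ∫ 1/2·t^(s-1) dt

(4**s*(2*s + 1)/2 + s - 1/2)/(s*(2*s + 1))
  Re(s) > -1/2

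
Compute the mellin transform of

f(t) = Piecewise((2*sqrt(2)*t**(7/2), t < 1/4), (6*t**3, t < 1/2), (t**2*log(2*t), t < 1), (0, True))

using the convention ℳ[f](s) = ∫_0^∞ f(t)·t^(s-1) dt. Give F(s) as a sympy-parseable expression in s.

(-32*2**(2*s)*(s + 3)*(2*s + 7) + 24*2**s*(s + 2)**2*(2*s + 7) + 8*2**s*(s + 3)*(2*s + 7) + 32*4**s*(s + 2)*(s + 3)*(2*s + 7)*log(2) + sqrt(2)*(s + 2)**2*(s + 3) - 3*(s + 2)**2*(2*s + 7))/(32*2**(2*s)*(s + 2)**2*(s + 3)*(2*s + 7))
  Re(s) > -7/2

back out the shared t-power: 2*sqrt(2)*t**(3/2) on [0, 1/4); 6*t on [1/4, 1/2); log(2*t) on [1/2, 1)
undo the common scale on t: t**(3/2) on [0, 1/2); 3*t on [1/2, 1); log(t) on [1, 2)
linearity at 1/4, 1/2 turns ℳ[f](s) into 3 summed integrals
the [0, 1/4) slice contributes ∫ 2*sqrt(2)*t**(7/2)·t^(s-1) dt
segment 1/4 to 1/2 holds 6*t**3; add its integral
piece [1/2, 1): integrate t**2*log(2*t) against the kernel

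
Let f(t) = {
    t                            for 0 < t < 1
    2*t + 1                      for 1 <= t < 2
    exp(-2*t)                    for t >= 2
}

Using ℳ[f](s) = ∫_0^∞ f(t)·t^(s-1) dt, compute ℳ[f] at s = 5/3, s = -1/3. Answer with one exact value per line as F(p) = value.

f breaks at 1, 2 into 3 integrals to sum
on [0, 1) integrate f = t against the kernel
between 1 and 2 the integrand is (2*t + 1)·t^(s-1)
∫ over [2, ∞) of exp(-2*t)·t^(s-1) joins the sum

F(5/3) = -39/40 + 2**(1/3)*uppergamma(5/3, 4)/4 + 21*2**(2/3)/5
F(-1/3) = 2**(1/3)*uppergamma(-1/3, 4) + 3/2 + 3*2**(2/3)/2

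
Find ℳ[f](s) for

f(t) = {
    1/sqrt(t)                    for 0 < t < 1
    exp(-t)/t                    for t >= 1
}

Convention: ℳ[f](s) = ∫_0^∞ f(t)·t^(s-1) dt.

((2*s - 1)*uppergamma(s - 1, 1) + 2)/(2*s - 1)
  Re(s) > 1/2

undo the shared t-power: sqrt(t) on [0, 1); exp(-t) on [1, ∞)
linearity at 1 turns ℳ[f](s) into 2 summed integrals
[0, 1) adds the kernel integral of 1/sqrt(t)
the [1, ∞) slice contributes ∫ exp(-t)/t·t^(s-1) dt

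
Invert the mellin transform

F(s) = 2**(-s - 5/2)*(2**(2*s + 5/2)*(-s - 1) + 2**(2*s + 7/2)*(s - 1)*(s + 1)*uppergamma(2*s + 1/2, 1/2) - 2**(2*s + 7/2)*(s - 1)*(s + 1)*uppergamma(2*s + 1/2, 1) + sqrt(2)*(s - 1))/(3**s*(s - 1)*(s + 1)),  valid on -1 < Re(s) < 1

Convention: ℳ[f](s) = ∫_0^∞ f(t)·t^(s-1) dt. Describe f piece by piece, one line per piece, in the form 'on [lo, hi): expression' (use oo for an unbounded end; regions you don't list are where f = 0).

strip the common scale on t: t on [0, 1/4); t**(1/4)*exp(-sqrt(t)) on [1/4, 1); 1/t on [1, ∞)
the power substitution comes off first: t**2 on [0, 1/2); sqrt(t)*exp(-t) on [1/2, 1); t**(-2) on [1, ∞)
reversing the shared t-power: t**(3/2) on [0, 1/2); exp(-t) on [1/2, 1); t**(-5/2) on [1, ∞)
breakpoints 1/6, 2/3: one integral from each of the 3 segments
between 0 and 1/6 the integrand is 3*t/2·t^(s-1)
for t in [1/6, 2/3): the term is ∫ 2**(3/4)*3**(1/4)*t**(1/4)*exp(-sqrt(6)*sqrt(t)/2)/2·t^(s-1)
segment 2/3 to ∞ holds 2/(3*t); add its integral

on [0, 1/6): 3*t/2
on [1/6, 2/3): 2**(3/4)*3**(1/4)*t**(1/4)*exp(-sqrt(6)*sqrt(t)/2)/2
on [2/3, oo): 2/(3*t)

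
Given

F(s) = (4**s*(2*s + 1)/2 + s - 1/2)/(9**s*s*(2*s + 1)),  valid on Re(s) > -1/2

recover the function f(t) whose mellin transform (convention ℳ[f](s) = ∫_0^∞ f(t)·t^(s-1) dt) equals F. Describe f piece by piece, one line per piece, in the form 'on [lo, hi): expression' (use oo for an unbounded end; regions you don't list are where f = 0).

on [0, 1/9): 3*sqrt(t)
on [1/9, 4/9): 1/2

the power substitution comes off first: 3*t on [0, 1/3); 1/2 on [1/3, 2/3)
peel off the common scale on t: t on [0, 1); 1/2 on [1, 2)
along the cuts 1/9, ℳ[f](s) splits into 2 integrals
segment 0 to 1/9 holds 3*sqrt(t); add its integral
on [1/9, 4/9) integrate f = 1/2 against the kernel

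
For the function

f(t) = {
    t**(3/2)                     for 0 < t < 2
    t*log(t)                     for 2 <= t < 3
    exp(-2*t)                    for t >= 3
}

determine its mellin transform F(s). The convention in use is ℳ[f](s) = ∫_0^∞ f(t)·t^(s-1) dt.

along the cuts 2, 3, ℳ[f](s) splits into 3 integrals
∫ t**(3/2)·t^(s-1) over [0, 2)
segment 2 to 3 holds t*log(t); add its integral
on [3, ∞) integrate f = exp(-2*t) against the kernel

(-12**s*s*(2*s + 3)*log(4) - 12**s*(2*s + 3)*log(4) + 12**s*(4*s + 6) + 12**s*sqrt(2)*(4*s**2 + 8*s + 4) + 3*18**s*s*(2*s + 3)*log(3) + 18**s*(-6*s - 9) + 3*18**s*(2*s + 3)*log(3) + 3**s*(2*s + 3)*(s**2 + 2*s + 1)*uppergamma(s, 6))/(6**s*(2*s + 3)*(s**2 + 2*s + 1))
  Re(s) > -3/2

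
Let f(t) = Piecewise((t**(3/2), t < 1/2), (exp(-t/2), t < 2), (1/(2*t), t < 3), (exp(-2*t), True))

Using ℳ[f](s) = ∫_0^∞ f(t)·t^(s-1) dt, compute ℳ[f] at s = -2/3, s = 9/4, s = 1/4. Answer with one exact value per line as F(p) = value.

integrate the 4 segments split at 1/2, 2, 3, then add the results
segment 0 to 1/2 holds t**(3/2); add its integral
segment 1/2 to 2 holds exp(-t/2); add its integral
∫ 1/(2*t)·t^(s-1) over [2, 3)
over [3, ∞), the kernel integral of exp(-2*t) enters the sum

F(-2/3) = -2**(1/3)*uppergamma(-2/3, 1)/2 - 3**(1/3)/30 + 2**(2/3)*uppergamma(-2/3, 6) + 3*2**(1/3)/40 + 3*2**(1/6)/5 + 2**(1/3)*uppergamma(-2/3, 1/4)/2
F(9/4) = -4*2**(1/4)*uppergamma(9/4, 1) - 47*2**(1/4)/60 + 2**(3/4)*uppergamma(9/4, 6)/8 + 6*3**(1/4)/5 + 4*2**(1/4)*uppergamma(9/4, 1/4)
F(1/4) = -2**(1/4)*uppergamma(1/4, 1) - 2*3**(1/4)/9 + 2**(3/4)*uppergamma(1/4, 6)/2 + 10*2**(1/4)/21 + 2**(1/4)*uppergamma(1/4, 1/4)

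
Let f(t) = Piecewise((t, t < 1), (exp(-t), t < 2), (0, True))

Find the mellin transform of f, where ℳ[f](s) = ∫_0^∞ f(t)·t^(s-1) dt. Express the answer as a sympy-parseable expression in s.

split f at 1: ℳ[f](s) collects 2 kernel integrals
on [0, 1): add ∫ t·t^(s-1) dt
∫ over [1, 2) of exp(-t)·t^(s-1) joins the sum

((s + 1)*uppergamma(s, 1) - (s + 1)*uppergamma(s, 2) + 1)/(s + 1)
  Re(s) > -1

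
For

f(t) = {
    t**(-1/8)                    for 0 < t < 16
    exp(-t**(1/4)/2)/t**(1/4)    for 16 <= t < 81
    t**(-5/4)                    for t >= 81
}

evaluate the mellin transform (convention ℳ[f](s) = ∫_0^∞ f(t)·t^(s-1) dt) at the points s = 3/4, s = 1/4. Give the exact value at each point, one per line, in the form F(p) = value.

undo the power substitution: t**(-1/4) on [0, 4); exp(-sqrt(t)/2)/sqrt(t) on [4, 9); t**(-5/2) on [9, ∞)
peel off the power substitution: 1/sqrt(t) on [0, 2); exp(-t/2)/t on [2, 3); t**(-5) on [3, ∞)
the shared t-power comes off first: sqrt(t) on [0, 2); exp(-t/2) on [2, 3); t**(-4) on [3, ∞)
along the cuts 16, 81, ℳ[f](s) splits into 3 integrals
piece [0, 16): integrate t**(-1/8) against the kernel
∫ exp(-t**(1/4)/2)/t**(1/4)·t^(s-1) over [16, 81)
the [81, ∞) slice contributes ∫ t**(-5/4)·t^(s-1) dt

F(3/4) = -40*exp(-3/2) + 2/9 + 32*sqrt(2)/5 + 32*exp(-1)
F(1/4) = 4*Ei(-3/2) + 1/81 - 4*Ei(-1) + 8*sqrt(2)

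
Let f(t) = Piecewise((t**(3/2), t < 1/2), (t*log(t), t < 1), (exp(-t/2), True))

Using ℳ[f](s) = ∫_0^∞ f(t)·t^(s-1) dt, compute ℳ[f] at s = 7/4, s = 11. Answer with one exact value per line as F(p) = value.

linearity at 1/2, 1 turns ℳ[f](s) into 3 summed integrals
segment 0 to 1/2 holds t**(3/2); add its integral
on [1/2, 1): add ∫ t*log(t)·t^(s-1) dt
segment [1, ∞) carries exp(-t/2); integrate it

F(7/4) = 2**(1/4)*(-416*2**(3/4) + 104 + 121*sqrt(2) + 286*log(2) + 12584*sqrt(2)*uppergamma(7/4, 1/2))/6292
F(11) = -455/65536 + sqrt(2)/102400 + log(2)/49152 + 12252937722*exp(-1/2)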